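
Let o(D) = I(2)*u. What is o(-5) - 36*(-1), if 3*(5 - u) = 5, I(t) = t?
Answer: 128/3 ≈ 42.667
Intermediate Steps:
u = 10/3 (u = 5 - ⅓*5 = 5 - 5/3 = 10/3 ≈ 3.3333)
o(D) = 20/3 (o(D) = 2*(10/3) = 20/3)
o(-5) - 36*(-1) = 20/3 - 36*(-1) = 20/3 + 36 = 128/3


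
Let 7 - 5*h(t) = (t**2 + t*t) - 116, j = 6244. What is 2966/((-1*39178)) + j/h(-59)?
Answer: -88815831/19138453 ≈ -4.6407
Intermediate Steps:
h(t) = 123/5 - 2*t**2/5 (h(t) = 7/5 - ((t**2 + t*t) - 116)/5 = 7/5 - ((t**2 + t**2) - 116)/5 = 7/5 - (2*t**2 - 116)/5 = 7/5 - (-116 + 2*t**2)/5 = 7/5 + (116/5 - 2*t**2/5) = 123/5 - 2*t**2/5)
2966/((-1*39178)) + j/h(-59) = 2966/((-1*39178)) + 6244/(123/5 - 2/5*(-59)**2) = 2966/(-39178) + 6244/(123/5 - 2/5*3481) = 2966*(-1/39178) + 6244/(123/5 - 6962/5) = -1483/19589 + 6244/(-6839/5) = -1483/19589 + 6244*(-5/6839) = -1483/19589 - 4460/977 = -88815831/19138453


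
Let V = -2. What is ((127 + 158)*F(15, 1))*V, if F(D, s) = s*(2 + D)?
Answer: -9690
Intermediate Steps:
((127 + 158)*F(15, 1))*V = ((127 + 158)*(1*(2 + 15)))*(-2) = (285*(1*17))*(-2) = (285*17)*(-2) = 4845*(-2) = -9690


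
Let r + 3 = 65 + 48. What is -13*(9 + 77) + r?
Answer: -1008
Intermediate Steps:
r = 110 (r = -3 + (65 + 48) = -3 + 113 = 110)
-13*(9 + 77) + r = -13*(9 + 77) + 110 = -13*86 + 110 = -1118 + 110 = -1008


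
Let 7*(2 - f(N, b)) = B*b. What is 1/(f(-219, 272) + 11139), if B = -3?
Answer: 7/78803 ≈ 8.8829e-5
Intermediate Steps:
f(N, b) = 2 + 3*b/7 (f(N, b) = 2 - (-3)*b/7 = 2 + 3*b/7)
1/(f(-219, 272) + 11139) = 1/((2 + (3/7)*272) + 11139) = 1/((2 + 816/7) + 11139) = 1/(830/7 + 11139) = 1/(78803/7) = 7/78803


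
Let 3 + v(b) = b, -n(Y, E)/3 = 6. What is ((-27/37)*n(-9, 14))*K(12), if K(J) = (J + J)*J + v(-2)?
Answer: 137538/37 ≈ 3717.2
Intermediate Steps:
n(Y, E) = -18 (n(Y, E) = -3*6 = -18)
v(b) = -3 + b
K(J) = -5 + 2*J² (K(J) = (J + J)*J + (-3 - 2) = (2*J)*J - 5 = 2*J² - 5 = -5 + 2*J²)
((-27/37)*n(-9, 14))*K(12) = (-27/37*(-18))*(-5 + 2*12²) = (-27*1/37*(-18))*(-5 + 2*144) = (-27/37*(-18))*(-5 + 288) = (486/37)*283 = 137538/37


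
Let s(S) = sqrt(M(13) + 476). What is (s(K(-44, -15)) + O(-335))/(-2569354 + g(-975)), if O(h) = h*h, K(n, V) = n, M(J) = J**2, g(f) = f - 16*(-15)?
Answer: -112225/2570089 - sqrt(645)/2570089 ≈ -0.043676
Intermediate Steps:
g(f) = 240 + f (g(f) = f + 240 = 240 + f)
O(h) = h**2
s(S) = sqrt(645) (s(S) = sqrt(13**2 + 476) = sqrt(169 + 476) = sqrt(645))
(s(K(-44, -15)) + O(-335))/(-2569354 + g(-975)) = (sqrt(645) + (-335)**2)/(-2569354 + (240 - 975)) = (sqrt(645) + 112225)/(-2569354 - 735) = (112225 + sqrt(645))/(-2570089) = (112225 + sqrt(645))*(-1/2570089) = -112225/2570089 - sqrt(645)/2570089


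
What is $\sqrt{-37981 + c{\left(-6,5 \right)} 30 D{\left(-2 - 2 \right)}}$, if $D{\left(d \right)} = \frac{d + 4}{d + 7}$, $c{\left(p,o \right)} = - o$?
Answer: $i \sqrt{37981} \approx 194.89 i$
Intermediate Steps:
$D{\left(d \right)} = \frac{4 + d}{7 + d}$
$\sqrt{-37981 + c{\left(-6,5 \right)} 30 D{\left(-2 - 2 \right)}} = \sqrt{-37981 + \left(-1\right) 5 \cdot 30 \frac{4 - 4}{7 - 4}} = \sqrt{-37981 + \left(-5\right) 30 \frac{4 - 4}{7 - 4}} = \sqrt{-37981 - 150 \frac{4 - 4}{7 - 4}} = \sqrt{-37981 - 150 \cdot \frac{1}{3} \cdot 0} = \sqrt{-37981 - 0} = \sqrt{-37981 + 0} = \sqrt{-37981} = i \sqrt{37981}$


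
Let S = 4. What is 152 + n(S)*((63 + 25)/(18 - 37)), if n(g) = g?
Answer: 2536/19 ≈ 133.47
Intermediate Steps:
152 + n(S)*((63 + 25)/(18 - 37)) = 152 + 4*((63 + 25)/(18 - 37)) = 152 + 4*(88/(-19)) = 152 + 4*(88*(-1/19)) = 152 + 4*(-88/19) = 152 - 352/19 = 2536/19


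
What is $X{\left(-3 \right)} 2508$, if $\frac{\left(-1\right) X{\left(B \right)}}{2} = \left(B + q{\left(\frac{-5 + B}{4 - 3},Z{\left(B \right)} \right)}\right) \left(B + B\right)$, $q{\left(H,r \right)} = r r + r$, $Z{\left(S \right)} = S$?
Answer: $90288$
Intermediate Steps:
$q{\left(H,r \right)} = r + r^{2}$ ($q{\left(H,r \right)} = r^{2} + r = r + r^{2}$)
$X{\left(B \right)} = - 4 B \left(B + B \left(1 + B\right)\right)$ ($X{\left(B \right)} = - 2 \left(B + B \left(1 + B\right)\right) \left(B + B\right) = - 2 \left(B + B \left(1 + B\right)\right) 2 B = - 2 \cdot 2 B \left(B + B \left(1 + B\right)\right) = - 4 B \left(B + B \left(1 + B\right)\right)$)
$X{\left(-3 \right)} 2508 = - 4 \left(-3\right)^{2} \left(2 - 3\right) 2508 = \left(-4\right) 9 \left(-1\right) 2508 = 36 \cdot 2508 = 90288$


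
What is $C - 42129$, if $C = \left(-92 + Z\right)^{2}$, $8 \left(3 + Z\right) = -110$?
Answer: $- \frac{484839}{16} \approx -30302.0$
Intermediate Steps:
$Z = - \frac{67}{4}$ ($Z = -3 + \frac{1}{8} \left(-110\right) = -3 - \frac{55}{4} = - \frac{67}{4} \approx -16.75$)
$C = \frac{189225}{16}$ ($C = \left(-92 - \frac{67}{4}\right)^{2} = \left(- \frac{435}{4}\right)^{2} = \frac{189225}{16} \approx 11827.0$)
$C - 42129 = \frac{189225}{16} - 42129 = - \frac{484839}{16}$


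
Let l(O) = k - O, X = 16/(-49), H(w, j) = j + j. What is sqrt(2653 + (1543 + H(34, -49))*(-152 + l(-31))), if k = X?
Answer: 4*I*sqrt(528783)/7 ≈ 415.53*I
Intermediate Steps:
H(w, j) = 2*j
X = -16/49 (X = 16*(-1/49) = -16/49 ≈ -0.32653)
k = -16/49 ≈ -0.32653
l(O) = -16/49 - O
sqrt(2653 + (1543 + H(34, -49))*(-152 + l(-31))) = sqrt(2653 + (1543 + 2*(-49))*(-152 + (-16/49 - 1*(-31)))) = sqrt(2653 + (1543 - 98)*(-152 + (-16/49 + 31))) = sqrt(2653 + 1445*(-152 + 1503/49)) = sqrt(2653 + 1445*(-5945/49)) = sqrt(2653 - 8590525/49) = sqrt(-8460528/49) = 4*I*sqrt(528783)/7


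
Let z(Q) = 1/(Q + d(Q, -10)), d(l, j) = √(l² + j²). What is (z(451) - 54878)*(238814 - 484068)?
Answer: 673007755377/50 - 122627*√203501/50 ≈ 1.3459e+10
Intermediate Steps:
d(l, j) = √(j² + l²)
z(Q) = 1/(Q + √(100 + Q²)) (z(Q) = 1/(Q + √((-10)² + Q²)) = 1/(Q + √(100 + Q²)))
(z(451) - 54878)*(238814 - 484068) = (1/(451 + √(100 + 451²)) - 54878)*(238814 - 484068) = (1/(451 + √(100 + 203401)) - 54878)*(-245254) = (1/(451 + √203501) - 54878)*(-245254) = (-54878 + 1/(451 + √203501))*(-245254) = 13459049012 - 245254/(451 + √203501)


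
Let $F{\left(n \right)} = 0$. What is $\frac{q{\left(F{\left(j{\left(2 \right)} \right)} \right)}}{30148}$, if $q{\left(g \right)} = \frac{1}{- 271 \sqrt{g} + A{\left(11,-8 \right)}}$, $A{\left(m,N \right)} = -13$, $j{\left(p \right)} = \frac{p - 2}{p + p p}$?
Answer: $- \frac{1}{391924} \approx -2.5515 \cdot 10^{-6}$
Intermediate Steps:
$j{\left(p \right)} = \frac{-2 + p}{p + p^{2}}$
$q{\left(g \right)} = \frac{1}{-13 - 271 \sqrt{g}}$ ($q{\left(g \right)} = \frac{1}{- 271 \sqrt{g} - 13} = \frac{1}{-13 - 271 \sqrt{g}}$)
$\frac{q{\left(F{\left(j{\left(2 \right)} \right)} \right)}}{30148} = \frac{\left(-1\right) \frac{1}{13 + 271 \sqrt{0}}}{30148} = - \frac{1}{13 + 271 \cdot 0} \cdot \frac{1}{30148} = - \frac{1}{13 + 0} \cdot \frac{1}{30148} = - \frac{1}{13} \cdot \frac{1}{30148} = \left(-1\right) \frac{1}{13} \cdot \frac{1}{30148} = \left(- \frac{1}{13}\right) \frac{1}{30148} = - \frac{1}{391924}$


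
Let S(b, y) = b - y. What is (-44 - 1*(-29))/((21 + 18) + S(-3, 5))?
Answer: -15/31 ≈ -0.48387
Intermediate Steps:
(-44 - 1*(-29))/((21 + 18) + S(-3, 5)) = (-44 - 1*(-29))/((21 + 18) + (-3 - 1*5)) = (-44 + 29)/(39 + (-3 - 5)) = -15/(39 - 8) = -15/31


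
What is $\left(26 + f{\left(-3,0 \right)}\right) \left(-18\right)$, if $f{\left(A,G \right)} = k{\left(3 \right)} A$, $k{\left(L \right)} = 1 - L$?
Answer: $-576$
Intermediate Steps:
$f{\left(A,G \right)} = - 2 A$ ($f{\left(A,G \right)} = \left(1 - 3\right) A = - 2 A$)
$\left(26 + f{\left(-3,0 \right)}\right) \left(-18\right) = \left(26 - -6\right) \left(-18\right) = \left(26 + 6\right) \left(-18\right) = 32 \left(-18\right) = -576$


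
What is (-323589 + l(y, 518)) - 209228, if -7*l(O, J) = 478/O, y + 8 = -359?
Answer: -1368806395/2569 ≈ -5.3282e+5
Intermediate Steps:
y = -367 (y = -8 - 359 = -367)
l(O, J) = -478/(7*O)
(-323589 + l(y, 518)) - 209228 = (-323589 - 478/7/(-367)) - 209228 = (-323589 - 478/7*(-1/367)) - 209228 = (-323589 + 478/2569) - 209228 = -831299663/2569 - 209228 = -1368806395/2569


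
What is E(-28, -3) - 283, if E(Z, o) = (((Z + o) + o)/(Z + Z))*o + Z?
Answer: -8759/28 ≈ -312.82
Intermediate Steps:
E(Z, o) = Z + o*(Z + 2*o)/(2*Z) (E(Z, o) = ((Z + 2*o)/((2*Z)))*o + Z = ((Z + 2*o)*(1/(2*Z)))*o + Z = ((Z + 2*o)/(2*Z))*o + Z = o*(Z + 2*o)/(2*Z) + Z = Z + o*(Z + 2*o)/(2*Z))
E(-28, -3) - 283 = (-28 + (½)*(-3) + (-3)²/(-28)) - 283 = (-28 - 3/2 - 1/28*9) - 283 = (-28 - 3/2 - 9/28) - 283 = -835/28 - 283 = -8759/28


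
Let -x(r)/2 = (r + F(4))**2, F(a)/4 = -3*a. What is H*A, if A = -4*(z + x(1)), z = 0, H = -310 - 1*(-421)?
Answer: 1961592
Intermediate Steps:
F(a) = -12*a (F(a) = 4*(-3*a) = -12*a)
H = 111 (H = -310 + 421 = 111)
x(r) = -2*(-48 + r)**2 (x(r) = -2*(r - 12*4)**2 = -2*(r - 48)**2 = -2*(-48 + r)**2)
A = 17672 (A = -4*(0 - 2*(-48 + 1)**2) = -4*(0 - 2*(-47)**2) = -4*(0 - 2*2209) = -4*(0 - 4418) = -4*(-4418) = 17672)
H*A = 111*17672 = 1961592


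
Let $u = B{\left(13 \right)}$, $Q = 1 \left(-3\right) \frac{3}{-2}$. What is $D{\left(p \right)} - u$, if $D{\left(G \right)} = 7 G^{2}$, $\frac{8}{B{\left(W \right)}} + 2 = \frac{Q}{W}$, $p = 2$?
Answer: $\frac{1412}{43} \approx 32.837$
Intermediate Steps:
$Q = \frac{9}{2}$ ($Q = - 3 \cdot 3 \left(- \frac{1}{2}\right) = \left(-3\right) \left(- \frac{3}{2}\right) = \frac{9}{2} \approx 4.5$)
$B{\left(W \right)} = \frac{8}{-2 + \frac{9}{2 W}}$
$u = - \frac{208}{43}$ ($u = \left(-16\right) 13 \frac{1}{-9 + 4 \cdot 13} = \left(-16\right) 13 \frac{1}{-9 + 52} = \left(-16\right) 13 \cdot \frac{1}{43} = - \frac{208}{43} \approx -4.8372$)
$D{\left(p \right)} - u = 7 \cdot 2^{2} - - \frac{208}{43} = 7 \cdot 4 + \frac{208}{43} = 28 + \frac{208}{43} = \frac{1412}{43}$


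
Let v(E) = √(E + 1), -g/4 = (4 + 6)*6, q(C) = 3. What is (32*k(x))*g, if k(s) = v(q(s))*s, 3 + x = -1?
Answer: 61440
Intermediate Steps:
x = -4 (x = -3 - 1 = -4)
g = -240 (g = -4*(4 + 6)*6 = -40*6 = -4*60 = -240)
v(E) = √(1 + E)
k(s) = 2*s (k(s) = √(1 + 3)*s = √4*s = 2*s)
(32*k(x))*g = (32*(2*(-4)))*(-240) = (32*(-8))*(-240) = -256*(-240) = 61440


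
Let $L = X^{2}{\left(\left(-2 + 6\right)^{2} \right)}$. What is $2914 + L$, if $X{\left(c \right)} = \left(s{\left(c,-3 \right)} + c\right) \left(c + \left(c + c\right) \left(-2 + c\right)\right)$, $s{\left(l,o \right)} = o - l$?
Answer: $1940578$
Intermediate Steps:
$X{\left(c \right)} = - 3 c - 6 c \left(-2 + c\right)$ ($X{\left(c \right)} = \left(\left(-3 - c\right) + c\right) \left(c + \left(c + c\right) \left(-2 + c\right)\right) = - 3 \left(c + 2 c \left(-2 + c\right)\right) = - 3 c - 6 c \left(-2 + c\right)$)
$L = 1937664$ ($L = \left(3 \left(-2 + 6\right)^{2} \left(3 - 2 \left(-2 + 6\right)^{2}\right)\right)^{2} = \left(3 \cdot 4^{2} \left(3 - 2 \cdot 4^{2}\right)\right)^{2} = \left(3 \cdot 16 \left(3 - 32\right)\right)^{2} = \left(3 \cdot 16 \left(-29\right)\right)^{2} = \left(-1392\right)^{2} = 1937664$)
$2914 + L = 2914 + 1937664 = 1940578$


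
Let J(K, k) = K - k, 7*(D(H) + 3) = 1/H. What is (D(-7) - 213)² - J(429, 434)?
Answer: 112054230/2401 ≈ 46670.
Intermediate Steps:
D(H) = -3 + 1/(7*H)
(D(-7) - 213)² - J(429, 434) = ((-3 + (⅐)/(-7)) - 213)² - (429 - 1*434) = ((-3 + (⅐)*(-⅐)) - 213)² - (429 - 434) = ((-3 - 1/49) - 213)² - 1*(-5) = (-148/49 - 213)² + 5 = (-10585/49)² + 5 = 112042225/2401 + 5 = 112054230/2401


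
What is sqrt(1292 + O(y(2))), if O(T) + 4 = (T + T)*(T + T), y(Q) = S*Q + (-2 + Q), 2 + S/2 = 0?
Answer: 2*sqrt(386) ≈ 39.294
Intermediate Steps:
S = -4 (S = -4 + 2*0 = -4 + 0 = -4)
y(Q) = -2 - 3*Q (y(Q) = -4*Q + (-2 + Q) = -2 - 3*Q)
O(T) = -4 + 4*T**2 (O(T) = -4 + (T + T)*(T + T) = -4 + (2*T)*(2*T) = -4 + 4*T**2)
sqrt(1292 + O(y(2))) = sqrt(1292 + (-4 + 4*(-2 - 3*2)**2)) = sqrt(1292 + (-4 + 4*(-2 - 6)**2)) = sqrt(1292 + (-4 + 4*(-8)**2)) = sqrt(1292 + (-4 + 4*64)) = sqrt(1292 + (-4 + 256)) = sqrt(1292 + 252) = sqrt(1544) = 2*sqrt(386)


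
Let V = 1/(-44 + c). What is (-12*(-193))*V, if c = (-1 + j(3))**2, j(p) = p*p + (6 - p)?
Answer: 2316/77 ≈ 30.078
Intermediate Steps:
j(p) = 6 + p**2 - p (j(p) = p**2 + (6 - p) = 6 + p**2 - p)
c = 121 (c = (-1 + (6 + 3**2 - 1*3))**2 = (-1 + (6 + 9 - 3))**2 = (-1 + 12)**2 = 11**2 = 121)
V = 1/77 (V = 1/(-44 + 121) = 1/77 ≈ 0.012987)
(-12*(-193))*V = -12*(-193)*(1/77) = 2316*(1/77) = 2316/77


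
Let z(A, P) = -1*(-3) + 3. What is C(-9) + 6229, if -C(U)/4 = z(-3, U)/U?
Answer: 18695/3 ≈ 6231.7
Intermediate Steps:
z(A, P) = 6 (z(A, P) = 3 + 3 = 6)
C(U) = -24/U
C(-9) + 6229 = -24/(-9) + 6229 = -24*(-1/9) + 6229 = 8/3 + 6229 = 18695/3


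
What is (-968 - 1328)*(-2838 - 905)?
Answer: 8593928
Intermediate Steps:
(-968 - 1328)*(-2838 - 905) = -2296*(-3743) = 8593928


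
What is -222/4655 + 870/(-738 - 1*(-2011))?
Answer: 198276/311885 ≈ 0.63573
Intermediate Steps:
-222/4655 + 870/(-738 - 1*(-2011)) = -222*1/4655 + 870/(-738 + 2011) = -222/4655 + 870/1273 = 198276/311885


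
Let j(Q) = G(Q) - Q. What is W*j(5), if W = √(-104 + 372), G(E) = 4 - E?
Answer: -12*√67 ≈ -98.224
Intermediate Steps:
j(Q) = 4 - 2*Q (j(Q) = (4 - Q) - Q = 4 - 2*Q)
W = 2*√67 (W = √268 = 2*√67 ≈ 16.371)
W*j(5) = (2*√67)*(4 - 2*5) = (2*√67)*(4 - 10) = (2*√67)*(-6) = -12*√67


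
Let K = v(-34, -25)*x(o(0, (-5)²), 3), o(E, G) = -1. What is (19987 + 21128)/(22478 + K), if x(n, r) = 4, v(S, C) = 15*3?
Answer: 41115/22658 ≈ 1.8146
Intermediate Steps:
v(S, C) = 45
K = 180 (K = 45*4 = 180)
(19987 + 21128)/(22478 + K) = (19987 + 21128)/(22478 + 180) = 41115/22658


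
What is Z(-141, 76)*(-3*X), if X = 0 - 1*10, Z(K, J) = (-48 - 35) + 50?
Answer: -990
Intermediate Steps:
Z(K, J) = -33 (Z(K, J) = -83 + 50 = -33)
X = -10 (X = 0 - 10 = -10)
Z(-141, 76)*(-3*X) = -(-99)*(-10) = -33*30 = -990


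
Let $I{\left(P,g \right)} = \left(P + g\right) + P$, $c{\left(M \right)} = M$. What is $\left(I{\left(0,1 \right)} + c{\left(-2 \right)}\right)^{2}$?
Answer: $1$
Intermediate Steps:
$I{\left(P,g \right)} = g + 2 P$
$\left(I{\left(0,1 \right)} + c{\left(-2 \right)}\right)^{2} = \left(\left(1 + 2 \cdot 0\right) - 2\right)^{2} = \left(\left(1 + 0\right) - 2\right)^{2} = \left(1 - 2\right)^{2} = \left(-1\right)^{2} = 1$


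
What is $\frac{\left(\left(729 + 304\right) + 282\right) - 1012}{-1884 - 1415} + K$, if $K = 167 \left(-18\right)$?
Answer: $- \frac{9917097}{3299} \approx -3006.1$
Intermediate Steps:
$K = -3006$
$\frac{\left(\left(729 + 304\right) + 282\right) - 1012}{-1884 - 1415} + K = \frac{\left(\left(729 + 304\right) + 282\right) - 1012}{-1884 - 1415} - 3006 = \frac{\left(1033 + 282\right) - 1012}{-3299} - 3006 = \left(1315 - 1012\right) \left(- \frac{1}{3299}\right) - 3006 = 303 \left(- \frac{1}{3299}\right) - 3006 = - \frac{303}{3299} - 3006 = - \frac{9917097}{3299}$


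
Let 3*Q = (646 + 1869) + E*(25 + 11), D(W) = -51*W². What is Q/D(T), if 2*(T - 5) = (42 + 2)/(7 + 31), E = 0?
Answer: -907915/1719108 ≈ -0.52813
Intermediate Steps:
T = 106/19 (T = 5 + ((42 + 2)/(7 + 31))/2 = 5 + (44/38)/2 = 5 + (44*(1/38))/2 = 5 + (½)*(22/19) = 5 + 11/19 = 106/19 ≈ 5.5789)
Q = 2515/3 (Q = ((646 + 1869) + 0*(25 + 11))/3 = (2515 + 0*36)/3 = (2515 + 0)/3 = (⅓)*2515 = 2515/3 ≈ 838.33)
Q/D(T) = 2515/(3*((-51*(106/19)²))) = 2515/(3*((-51*11236/361))) = 2515/(3*(-573036/361)) = (2515/3)*(-361/573036) = -907915/1719108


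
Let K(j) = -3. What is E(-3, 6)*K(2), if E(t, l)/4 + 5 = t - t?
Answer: 60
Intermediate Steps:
E(t, l) = -20 (E(t, l) = -20 + 4*(t - t) = -20 + 4*0 = -20 + 0 = -20)
E(-3, 6)*K(2) = -20*(-3) = 60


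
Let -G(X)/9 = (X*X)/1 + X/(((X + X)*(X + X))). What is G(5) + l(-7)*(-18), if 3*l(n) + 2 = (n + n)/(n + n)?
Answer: -4389/20 ≈ -219.45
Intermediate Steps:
l(n) = -1/3 (l(n) = -2/3 + ((n + n)/(n + n))/3 = -2/3 + ((2*n)/((2*n)))/3 = -2/3 + ((2*n)*(1/(2*n)))/3 = -2/3 + (1/3)*1 = -2/3 + 1/3 = -1/3)
G(X) = -9*X**2 - 9/(4*X) (G(X) = -9*((X*X)/1 + X/(((X + X)*(X + X)))) = -9*(X**2*1 + X/(((2*X)*(2*X)))) = -9*(X**2 + X/((4*X**2))) = -9*(X**2 + X*(1/(4*X**2))) = -9*(X**2 + 1/(4*X)) = -9*X**2 - 9/(4*X))
G(5) + l(-7)*(-18) = (9/4)*(-1 - 4*5**3)/5 - 1/3*(-18) = (9/4)*(1/5)*(-1 - 4*125) + 6 = (9/4)*(1/5)*(-1 - 500) + 6 = (9/4)*(1/5)*(-501) + 6 = -4509/20 + 6 = -4389/20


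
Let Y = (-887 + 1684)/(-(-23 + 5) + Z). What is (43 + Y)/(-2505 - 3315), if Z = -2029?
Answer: -21419/2926005 ≈ -0.0073202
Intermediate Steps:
Y = -797/2011 (Y = (-887 + 1684)/(-(-23 + 5) - 2029) = 797/(-1*(-18) - 2029) = 797/(18 - 2029) = 797/(-2011) = 797*(-1/2011) = -797/2011 ≈ -0.39632)
(43 + Y)/(-2505 - 3315) = (43 - 797/2011)/(-2505 - 3315) = (85676/2011)/(-5820) = (85676/2011)*(-1/5820) = -21419/2926005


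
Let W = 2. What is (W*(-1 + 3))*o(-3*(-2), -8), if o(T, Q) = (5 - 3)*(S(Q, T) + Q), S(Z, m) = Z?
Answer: -128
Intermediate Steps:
o(T, Q) = 4*Q (o(T, Q) = (5 - 3)*(Q + Q) = 2*(2*Q) = 4*Q)
(W*(-1 + 3))*o(-3*(-2), -8) = (2*(-1 + 3))*(4*(-8)) = (2*2)*(-32) = 4*(-32) = -128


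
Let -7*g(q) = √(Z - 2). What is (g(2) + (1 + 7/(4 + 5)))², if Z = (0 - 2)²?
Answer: 12706/3969 - 32*√2/63 ≈ 2.4830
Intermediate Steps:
Z = 4 (Z = (-2)² = 4)
g(q) = -√2/7 (g(q) = -√(4 - 2)/7 = -√2/7)
(g(2) + (1 + 7/(4 + 5)))² = (-√2/7 + (1 + 7/(4 + 5)))² = (-√2/7 + (1 + 7/9))² = (-√2/7 + 16/9)² = (16/9 - √2/7)²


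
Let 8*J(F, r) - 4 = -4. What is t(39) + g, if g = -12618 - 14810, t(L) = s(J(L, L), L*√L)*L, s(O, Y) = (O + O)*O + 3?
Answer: -27311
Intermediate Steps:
J(F, r) = 0 (J(F, r) = ½ + (⅛)*(-4) = ½ - ½ = 0)
s(O, Y) = 3 + 2*O² (s(O, Y) = (2*O)*O + 3 = 2*O² + 3 = 3 + 2*O²)
t(L) = 3*L (t(L) = (3 + 2*0²)*L = (3 + 2*0)*L = (3 + 0)*L = 3*L)
g = -27428
t(39) + g = 3*39 - 27428 = 117 - 27428 = -27311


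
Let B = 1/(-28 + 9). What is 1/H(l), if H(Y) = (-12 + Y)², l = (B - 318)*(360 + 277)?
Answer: 361/14819566445161 ≈ 2.4360e-11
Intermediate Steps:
B = -1/19 (B = 1/(-19) = -1/19 ≈ -0.052632)
l = -3849391/19 (l = (-1/19 - 318)*(360 + 277) = -6043/19*637 = -3849391/19 ≈ -2.0260e+5)
1/H(l) = 1/((-12 - 3849391/19)²) = 1/((-3849619/19)²) = 1/(14819566445161/361) = 361/14819566445161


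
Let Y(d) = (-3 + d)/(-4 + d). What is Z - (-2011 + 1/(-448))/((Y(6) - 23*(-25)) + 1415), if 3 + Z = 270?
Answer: 239116193/892192 ≈ 268.01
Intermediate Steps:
Y(d) = (-3 + d)/(-4 + d)
Z = 267 (Z = -3 + 270 = 267)
Z - (-2011 + 1/(-448))/((Y(6) - 23*(-25)) + 1415) = 267 - (-2011 + 1/(-448))/(((-3 + 6)/(-4 + 6) - 23*(-25)) + 1415) = 267 - (-2011 - 1/448)/((3/2 + 575) + 1415) = 267 - (-900929)/(448*(((½)*3 + 575) + 1415)) = 267 - (-900929)/(448*((3/2 + 575) + 1415)) = 267 - (-900929)/(448*(1153/2 + 1415)) = 267 - (-900929)/(448*3983/2) = 267 - (-900929)*2/(448*3983) = 267 - 1*(-900929/892192) = 267 + 900929/892192 = 239116193/892192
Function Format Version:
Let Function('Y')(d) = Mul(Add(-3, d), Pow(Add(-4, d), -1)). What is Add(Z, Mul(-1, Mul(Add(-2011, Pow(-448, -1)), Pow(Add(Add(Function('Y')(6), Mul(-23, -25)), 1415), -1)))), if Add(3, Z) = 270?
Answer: Rational(239116193, 892192) ≈ 268.01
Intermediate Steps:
Function('Y')(d) = Mul(Pow(Add(-4, d), -1), Add(-3, d))
Z = 267 (Z = Add(-3, 270) = 267)
Add(Z, Mul(-1, Mul(Add(-2011, Pow(-448, -1)), Pow(Add(Add(Function('Y')(6), Mul(-23, -25)), 1415), -1)))) = Add(267, Mul(-1, Mul(Add(-2011, Pow(-448, -1)), Pow(Add(Add(Mul(Pow(Add(-4, 6), -1), Add(-3, 6)), Mul(-23, -25)), 1415), -1)))) = Add(267, Mul(-1, Mul(Add(-2011, Rational(-1, 448)), Pow(Add(Add(Mul(Pow(2, -1), 3), 575), 1415), -1)))) = Add(267, Mul(-1, Mul(Rational(-900929, 448), Pow(Add(Add(Mul(Rational(1, 2), 3), 575), 1415), -1)))) = Add(267, Mul(-1, Mul(Rational(-900929, 448), Pow(Add(Add(Rational(3, 2), 575), 1415), -1)))) = Add(267, Mul(-1, Mul(Rational(-900929, 448), Pow(Add(Rational(1153, 2), 1415), -1)))) = Add(267, Mul(-1, Mul(Rational(-900929, 448), Pow(Rational(3983, 2), -1)))) = Add(267, Mul(-1, Mul(Rational(-900929, 448), Rational(2, 3983)))) = Add(267, Mul(-1, Rational(-900929, 892192))) = Add(267, Rational(900929, 892192)) = Rational(239116193, 892192)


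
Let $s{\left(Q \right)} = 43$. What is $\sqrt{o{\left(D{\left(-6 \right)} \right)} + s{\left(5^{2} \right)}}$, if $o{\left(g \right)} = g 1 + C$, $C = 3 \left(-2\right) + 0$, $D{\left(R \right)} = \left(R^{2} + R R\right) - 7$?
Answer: $\sqrt{102} \approx 10.1$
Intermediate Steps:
$D{\left(R \right)} = -7 + 2 R^{2}$ ($D{\left(R \right)} = \left(R^{2} + R^{2}\right) - 7 = 2 R^{2} - 7 = -7 + 2 R^{2}$)
$C = -6$ ($C = -6 + 0 = -6$)
$o{\left(g \right)} = -6 + g$ ($o{\left(g \right)} = g 1 - 6 = g - 6 = -6 + g$)
$\sqrt{o{\left(D{\left(-6 \right)} \right)} + s{\left(5^{2} \right)}} = \sqrt{\left(-6 - \left(7 - 2 \left(-6\right)^{2}\right)\right) + 43} = \sqrt{\left(-6 + \left(-7 + 2 \cdot 36\right)\right) + 43} = \sqrt{\left(-6 + \left(-7 + 72\right)\right) + 43} = \sqrt{\left(-6 + 65\right) + 43} = \sqrt{59 + 43} = \sqrt{102}$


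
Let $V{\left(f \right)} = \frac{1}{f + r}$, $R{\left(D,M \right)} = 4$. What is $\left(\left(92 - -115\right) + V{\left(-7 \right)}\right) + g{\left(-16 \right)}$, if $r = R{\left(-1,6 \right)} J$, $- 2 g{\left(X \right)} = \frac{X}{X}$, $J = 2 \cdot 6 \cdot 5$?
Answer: $\frac{96231}{466} \approx 206.5$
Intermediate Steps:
$J = 60$ ($J = 12 \cdot 5 = 60$)
$g{\left(X \right)} = - \frac{1}{2}$ ($g{\left(X \right)} = - \frac{X \frac{1}{X}}{2} = \left(- \frac{1}{2}\right) 1 = - \frac{1}{2}$)
$r = 240$ ($r = 4 \cdot 60 = 240$)
$V{\left(f \right)} = \frac{1}{240 + f}$ ($V{\left(f \right)} = \frac{1}{f + 240} = \frac{1}{240 + f}$)
$\left(\left(92 - -115\right) + V{\left(-7 \right)}\right) + g{\left(-16 \right)} = \left(\left(92 - -115\right) + \frac{1}{240 - 7}\right) - \frac{1}{2} = \left(\left(92 + 115\right) + \frac{1}{233}\right) - \frac{1}{2} = \left(207 + \frac{1}{233}\right) - \frac{1}{2} = \frac{48232}{233} - \frac{1}{2} = \frac{96231}{466}$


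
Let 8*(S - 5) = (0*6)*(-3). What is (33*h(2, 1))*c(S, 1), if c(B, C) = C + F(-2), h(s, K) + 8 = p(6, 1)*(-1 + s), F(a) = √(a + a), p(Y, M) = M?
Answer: -231 - 462*I ≈ -231.0 - 462.0*I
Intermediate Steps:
F(a) = √2*√a (F(a) = √(2*a) = √2*√a)
S = 5 (S = 5 + ((0*6)*(-3))/8 = 5 + (0*(-3))/8 = 5 + (⅛)*0 = 5 + 0 = 5)
h(s, K) = -9 + s (h(s, K) = -8 + 1*(-1 + s) = -8 + (-1 + s) = -9 + s)
c(B, C) = C + 2*I (c(B, C) = C + √2*√(-2) = C + √2*(I*√2) = C + 2*I)
(33*h(2, 1))*c(S, 1) = (33*(-9 + 2))*(1 + 2*I) = (33*(-7))*(1 + 2*I) = -231*(1 + 2*I) = -231 - 462*I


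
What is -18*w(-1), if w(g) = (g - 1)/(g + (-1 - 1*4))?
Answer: -6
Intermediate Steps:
w(g) = (-1 + g)/(-5 + g) (w(g) = (-1 + g)/(g + (-1 - 4)) = (-1 + g)/(g - 5) = (-1 + g)/(-5 + g))
-18*w(-1) = -18*(-1 - 1)/(-5 - 1) = -18*(-2)/(-6) = -(-3)*(-2) = -18*⅓ = -6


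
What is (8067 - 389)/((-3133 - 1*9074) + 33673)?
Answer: 3839/10733 ≈ 0.35768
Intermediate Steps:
(8067 - 389)/((-3133 - 1*9074) + 33673) = 7678/((-3133 - 9074) + 33673) = 7678/(-12207 + 33673) = 7678/21466 = 7678*(1/21466) = 3839/10733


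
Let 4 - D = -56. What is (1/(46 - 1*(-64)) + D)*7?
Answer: 46207/110 ≈ 420.06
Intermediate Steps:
D = 60 (D = 4 - 1*(-56) = 4 + 56 = 60)
(1/(46 - 1*(-64)) + D)*7 = (1/(46 - 1*(-64)) + 60)*7 = (1/(46 + 64) + 60)*7 = (1/110 + 60)*7 = (6601/110)*7 = 46207/110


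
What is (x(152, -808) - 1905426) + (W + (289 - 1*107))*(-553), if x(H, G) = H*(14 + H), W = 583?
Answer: -2303239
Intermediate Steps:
(x(152, -808) - 1905426) + (W + (289 - 1*107))*(-553) = (152*(14 + 152) - 1905426) + (583 + (289 - 1*107))*(-553) = (152*166 - 1905426) + (583 + (289 - 107))*(-553) = (25232 - 1905426) + (583 + 182)*(-553) = -1880194 + 765*(-553) = -1880194 - 423045 = -2303239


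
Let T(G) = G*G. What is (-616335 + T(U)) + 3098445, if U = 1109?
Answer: 3711991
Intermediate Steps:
T(G) = G²
(-616335 + T(U)) + 3098445 = (-616335 + 1109²) + 3098445 = (-616335 + 1229881) + 3098445 = 613546 + 3098445 = 3711991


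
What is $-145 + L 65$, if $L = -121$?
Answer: $-8010$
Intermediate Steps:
$-145 + L 65 = -145 - 7865 = -8010$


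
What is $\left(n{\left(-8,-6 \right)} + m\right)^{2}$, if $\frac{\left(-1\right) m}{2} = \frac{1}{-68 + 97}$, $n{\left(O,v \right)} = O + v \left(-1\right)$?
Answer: $\frac{3600}{841} \approx 4.2806$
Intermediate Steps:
$n{\left(O,v \right)} = O - v$
$m = - \frac{2}{29}$ ($m = - \frac{2}{-68 + 97} = - \frac{2}{29} \approx -0.068966$)
$\left(n{\left(-8,-6 \right)} + m\right)^{2} = \left(\left(-8 - -6\right) - \frac{2}{29}\right)^{2} = \left(\left(-8 + 6\right) - \frac{2}{29}\right)^{2} = \left(-2 - \frac{2}{29}\right)^{2} = \left(- \frac{60}{29}\right)^{2} = \frac{3600}{841}$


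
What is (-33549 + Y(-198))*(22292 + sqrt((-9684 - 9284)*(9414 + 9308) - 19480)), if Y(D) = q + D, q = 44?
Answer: -751307276 - 67406*I*sqrt(88784594) ≈ -7.5131e+8 - 6.3514e+8*I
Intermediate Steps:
Y(D) = 44 + D
(-33549 + Y(-198))*(22292 + sqrt((-9684 - 9284)*(9414 + 9308) - 19480)) = (-33549 + (44 - 198))*(22292 + sqrt((-9684 - 9284)*(9414 + 9308) - 19480)) = (-33549 - 154)*(22292 + sqrt(-18968*18722 - 19480)) = -33703*(22292 + sqrt(-355118896 - 19480)) = -33703*(22292 + sqrt(-355138376)) = -33703*(22292 + 2*I*sqrt(88784594)) = -751307276 - 67406*I*sqrt(88784594)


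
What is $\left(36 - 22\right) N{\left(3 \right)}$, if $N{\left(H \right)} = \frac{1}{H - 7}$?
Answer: $- \frac{7}{2} \approx -3.5$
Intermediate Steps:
$N{\left(H \right)} = \frac{1}{-7 + H}$
$\left(36 - 22\right) N{\left(3 \right)} = \frac{36 - 22}{-7 + 3} = \frac{14}{-4} = 14 \left(- \frac{1}{4}\right) = - \frac{7}{2}$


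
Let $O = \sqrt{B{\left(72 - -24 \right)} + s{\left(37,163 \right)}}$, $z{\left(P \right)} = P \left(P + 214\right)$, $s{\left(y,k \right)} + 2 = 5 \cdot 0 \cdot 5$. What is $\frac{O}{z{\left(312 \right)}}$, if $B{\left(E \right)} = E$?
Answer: $\frac{\sqrt{94}}{164112} \approx 5.9078 \cdot 10^{-5}$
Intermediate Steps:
$s{\left(y,k \right)} = -2$ ($s{\left(y,k \right)} = -2 + 5 \cdot 0 \cdot 5 = -2 + 0 \cdot 5 = -2 + 0 = -2$)
$z{\left(P \right)} = P \left(214 + P\right)$
$O = \sqrt{94}$ ($O = \sqrt{\left(72 - -24\right) - 2} = \sqrt{\left(72 + 24\right) - 2} = \sqrt{96 - 2} = \sqrt{94} \approx 9.6954$)
$\frac{O}{z{\left(312 \right)}} = \frac{\sqrt{94}}{312 \left(214 + 312\right)} = \frac{\sqrt{94}}{312 \cdot 526} = \frac{\sqrt{94}}{164112}$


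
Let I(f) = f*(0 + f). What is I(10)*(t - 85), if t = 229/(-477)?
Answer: -4077400/477 ≈ -8548.0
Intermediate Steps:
I(f) = f² (I(f) = f*f = f²)
t = -229/477 (t = 229*(-1/477) = -229/477 ≈ -0.48008)
I(10)*(t - 85) = 10²*(-229/477 - 85) = 100*(-40774/477) = -4077400/477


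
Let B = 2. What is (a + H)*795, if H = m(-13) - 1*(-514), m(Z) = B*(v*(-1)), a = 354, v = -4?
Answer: 696420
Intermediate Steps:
m(Z) = 8 (m(Z) = 2*(-4*(-1)) = 2*4 = 8)
H = 522 (H = 8 - 1*(-514) = 8 + 514 = 522)
(a + H)*795 = (354 + 522)*795 = 876*795 = 696420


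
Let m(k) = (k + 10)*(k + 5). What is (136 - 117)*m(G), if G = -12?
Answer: 266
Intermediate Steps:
m(k) = (5 + k)*(10 + k) (m(k) = (10 + k)*(5 + k) = (5 + k)*(10 + k))
(136 - 117)*m(G) = (136 - 117)*(50 + (-12)**2 + 15*(-12)) = 19*(50 + 144 - 180) = 19*14 = 266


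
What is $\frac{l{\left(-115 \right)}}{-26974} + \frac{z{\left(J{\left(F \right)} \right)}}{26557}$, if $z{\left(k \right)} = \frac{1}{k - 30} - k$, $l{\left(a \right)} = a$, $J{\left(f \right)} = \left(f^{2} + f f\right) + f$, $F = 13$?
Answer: $- \frac{2058808925}{229947874278} \approx -0.0089534$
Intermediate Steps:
$J{\left(f \right)} = f + 2 f^{2}$ ($J{\left(f \right)} = \left(f^{2} + f^{2}\right) + f = 2 f^{2} + f = f + 2 f^{2}$)
$z{\left(k \right)} = \frac{1}{-30 + k} - k$
$\frac{l{\left(-115 \right)}}{-26974} + \frac{z{\left(J{\left(F \right)} \right)}}{26557} = - \frac{115}{-26974} + \frac{\frac{1}{-30 + 13 \left(1 + 2 \cdot 13\right)} \left(1 - \left(13 \left(1 + 2 \cdot 13\right)\right)^{2} + 30 \cdot 13 \left(1 + 2 \cdot 13\right)\right)}{26557} = \left(-115\right) \left(- \frac{1}{26974}\right) + \frac{1 - \left(13 \left(1 + 26\right)\right)^{2} + 30 \cdot 13 \left(1 + 26\right)}{-30 + 13 \left(1 + 26\right)} \frac{1}{26557} = \frac{115}{26974} + \frac{1 - \left(13 \cdot 27\right)^{2} + 30 \cdot 13 \cdot 27}{-30 + 13 \cdot 27} \cdot \frac{1}{26557} = \frac{115}{26974} + \frac{1 - 351^{2} + 30 \cdot 351}{-30 + 351} \cdot \frac{1}{26557} = \frac{115}{26974} + \frac{1 - 123201 + 10530}{321} \cdot \frac{1}{26557} = \frac{115}{26974} + \frac{1}{321} \left(-112670\right) \frac{1}{26557} = \frac{115}{26974} - \frac{112670}{8524797} = - \frac{2058808925}{229947874278}$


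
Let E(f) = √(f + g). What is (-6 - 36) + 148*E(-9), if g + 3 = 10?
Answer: -42 + 148*I*√2 ≈ -42.0 + 209.3*I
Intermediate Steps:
g = 7 (g = -3 + 10 = 7)
E(f) = √(7 + f) (E(f) = √(f + 7) = √(7 + f))
(-6 - 36) + 148*E(-9) = (-6 - 36) + 148*√(7 - 9) = -42 + 148*√(-2) = -42 + 148*(I*√2) = -42 + 148*I*√2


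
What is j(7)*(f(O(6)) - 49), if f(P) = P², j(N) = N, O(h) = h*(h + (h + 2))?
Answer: 49049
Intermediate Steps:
O(h) = h*(2 + 2*h) (O(h) = h*(h + (2 + h)) = h*(2 + 2*h))
j(7)*(f(O(6)) - 49) = 7*((2*6*(1 + 6))² - 49) = 7*((2*6*7)² - 49) = 7*(84² - 49) = 7*(7056 - 49) = 7*7007 = 49049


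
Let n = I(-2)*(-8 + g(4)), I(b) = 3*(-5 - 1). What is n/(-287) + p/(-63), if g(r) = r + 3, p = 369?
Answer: -1699/287 ≈ -5.9199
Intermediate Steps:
I(b) = -18 (I(b) = 3*(-6) = -18)
g(r) = 3 + r
n = 18 (n = -18*(-8 + (3 + 4)) = -18*(-8 + 7) = -18*(-1) = 18)
n/(-287) + p/(-63) = 18/(-287) + 369/(-63) = 18*(-1/287) + 369*(-1/63) = -18/287 - 41/7 = -1699/287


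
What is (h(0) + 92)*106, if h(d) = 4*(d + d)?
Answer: 9752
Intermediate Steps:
h(d) = 8*d (h(d) = 4*(2*d) = 8*d)
(h(0) + 92)*106 = (8*0 + 92)*106 = (0 + 92)*106 = 92*106 = 9752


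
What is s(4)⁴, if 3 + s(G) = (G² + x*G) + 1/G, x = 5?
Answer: 312900721/256 ≈ 1.2223e+6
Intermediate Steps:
s(G) = -3 + 1/G + G² + 5*G (s(G) = -3 + ((G² + 5*G) + 1/G) = -3 + (1/G + G² + 5*G) = -3 + 1/G + G² + 5*G)
s(4)⁴ = (-3 + 1/4 + 4² + 5*4)⁴ = (-3 + ¼ + 16 + 20)⁴ = (133/4)⁴ = 312900721/256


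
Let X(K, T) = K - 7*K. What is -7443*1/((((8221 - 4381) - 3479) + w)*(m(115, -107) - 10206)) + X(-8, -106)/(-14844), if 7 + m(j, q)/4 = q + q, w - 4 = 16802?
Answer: -752321129/235502571110 ≈ -0.0031945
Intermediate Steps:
w = 16806 (w = 4 + 16802 = 16806)
X(K, T) = -6*K
m(j, q) = -28 + 8*q (m(j, q) = -28 + 4*(q + q) = -28 + 4*(2*q) = -28 + 8*q)
-7443*1/((((8221 - 4381) - 3479) + w)*(m(115, -107) - 10206)) + X(-8, -106)/(-14844) = -7443*1/(((-28 + 8*(-107)) - 10206)*(((8221 - 4381) - 3479) + 16806)) - 6*(-8)/(-14844) = -7443*1/(((-28 - 856) - 10206)*((3840 - 3479) + 16806)) + 48*(-1/14844) = -7443*1/((-884 - 10206)*(361 + 16806)) - 4/1237 = -7443/((-11090*17167)) - 4/1237 = -7443/(-190382030) - 4/1237 = -7443*(-1/190382030) - 4/1237 = 7443/190382030 - 4/1237 = -752321129/235502571110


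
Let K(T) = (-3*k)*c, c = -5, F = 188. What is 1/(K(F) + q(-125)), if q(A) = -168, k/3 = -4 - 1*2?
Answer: -1/438 ≈ -0.0022831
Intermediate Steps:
k = -18 (k = 3*(-4 - 1*2) = 3*(-4 - 2) = 3*(-6) = -18)
K(T) = -270 (K(T) = -3*(-18)*(-5) = 54*(-5) = -270)
1/(K(F) + q(-125)) = 1/(-270 - 168) = 1/(-438) = -1/438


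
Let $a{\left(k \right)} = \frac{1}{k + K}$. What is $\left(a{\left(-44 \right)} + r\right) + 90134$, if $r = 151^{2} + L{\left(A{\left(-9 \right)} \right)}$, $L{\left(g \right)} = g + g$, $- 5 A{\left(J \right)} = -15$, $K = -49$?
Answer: $\frac{10503512}{93} \approx 1.1294 \cdot 10^{5}$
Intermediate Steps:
$A{\left(J \right)} = 3$ ($A{\left(J \right)} = \left(- \frac{1}{5}\right) \left(-15\right) = 3$)
$L{\left(g \right)} = 2 g$
$a{\left(k \right)} = \frac{1}{-49 + k}$ ($a{\left(k \right)} = \frac{1}{k - 49} = \frac{1}{-49 + k}$)
$r = 22807$ ($r = 151^{2} + 2 \cdot 3 = 22801 + 6 = 22807$)
$\left(a{\left(-44 \right)} + r\right) + 90134 = \left(\frac{1}{-49 - 44} + 22807\right) + 90134 = \left(\frac{1}{-93} + 22807\right) + 90134 = \left(- \frac{1}{93} + 22807\right) + 90134 = \frac{2121050}{93} + 90134 = \frac{10503512}{93}$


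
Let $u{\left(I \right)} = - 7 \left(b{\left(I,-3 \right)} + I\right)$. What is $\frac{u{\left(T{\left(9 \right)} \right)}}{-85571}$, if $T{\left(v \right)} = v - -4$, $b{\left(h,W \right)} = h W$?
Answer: $- \frac{182}{85571} \approx -0.0021269$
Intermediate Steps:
$b{\left(h,W \right)} = W h$
$T{\left(v \right)} = 4 + v$ ($T{\left(v \right)} = v + 4 = 4 + v$)
$u{\left(I \right)} = 14 I$ ($u{\left(I \right)} = - 7 \left(- 3 I + I\right) = - 7 \left(- 2 I\right) = 14 I$)
$\frac{u{\left(T{\left(9 \right)} \right)}}{-85571} = \frac{14 \left(4 + 9\right)}{-85571} = 14 \cdot 13 \left(- \frac{1}{85571}\right) = 182 \left(- \frac{1}{85571}\right) = - \frac{182}{85571}$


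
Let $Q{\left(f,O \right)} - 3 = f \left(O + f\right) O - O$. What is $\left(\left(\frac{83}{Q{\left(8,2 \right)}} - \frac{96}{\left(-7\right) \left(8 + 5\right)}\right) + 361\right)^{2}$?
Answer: $\frac{575868499600}{4380649} \approx 1.3146 \cdot 10^{5}$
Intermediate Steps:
$Q{\left(f,O \right)} = 3 - O + O f \left(O + f\right)$ ($Q{\left(f,O \right)} = 3 + \left(f \left(O + f\right) O - O\right) = 3 + \left(O f \left(O + f\right) - O\right) = 3 + \left(- O + O f \left(O + f\right)\right) = 3 - O + O f \left(O + f\right)$)
$\left(\left(\frac{83}{Q{\left(8,2 \right)}} - \frac{96}{\left(-7\right) \left(8 + 5\right)}\right) + 361\right)^{2} = \left(\left(\frac{83}{3 - 2 + 2 \cdot 8^{2} + 8 \cdot 2^{2}} - \frac{96}{\left(-7\right) \left(8 + 5\right)}\right) + 361\right)^{2} = \left(\left(\frac{83}{3 - 2 + 2 \cdot 64 + 8 \cdot 4} - \frac{96}{\left(-7\right) 13}\right) + 361\right)^{2} = \left(\left(\frac{83}{3 - 2 + 128 + 32} - \frac{96}{-91}\right) + 361\right)^{2} = \left(\left(\frac{83}{161} - - \frac{96}{91}\right) + 361\right)^{2} = \left(\left(83 \cdot \frac{1}{161} + \frac{96}{91}\right) + 361\right)^{2} = \left(\left(\frac{83}{161} + \frac{96}{91}\right) + 361\right)^{2} = \left(\frac{3287}{2093} + 361\right)^{2} = \left(\frac{758860}{2093}\right)^{2} = \frac{575868499600}{4380649}$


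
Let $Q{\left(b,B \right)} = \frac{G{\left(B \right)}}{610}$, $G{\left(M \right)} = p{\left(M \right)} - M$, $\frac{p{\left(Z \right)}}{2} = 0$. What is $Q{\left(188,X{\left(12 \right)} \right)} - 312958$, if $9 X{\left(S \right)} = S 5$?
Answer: $- \frac{57271316}{183} \approx -3.1296 \cdot 10^{5}$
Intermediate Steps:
$p{\left(Z \right)} = 0$ ($p{\left(Z \right)} = 2 \cdot 0 = 0$)
$X{\left(S \right)} = \frac{5 S}{9}$ ($X{\left(S \right)} = \frac{S 5}{9} = \frac{5 S}{9}$)
$G{\left(M \right)} = - M$ ($G{\left(M \right)} = 0 - M = - M$)
$Q{\left(b,B \right)} = - \frac{B}{610}$ ($Q{\left(b,B \right)} = \frac{\left(-1\right) B}{610} = - B \frac{1}{610} = - \frac{B}{610}$)
$Q{\left(188,X{\left(12 \right)} \right)} - 312958 = - \frac{\frac{5}{9} \cdot 12}{610} - 312958 = \left(- \frac{1}{610}\right) \frac{20}{3} - 312958 = - \frac{2}{183} - 312958 = - \frac{57271316}{183}$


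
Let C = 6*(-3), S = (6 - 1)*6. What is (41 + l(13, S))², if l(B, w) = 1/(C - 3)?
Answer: 739600/441 ≈ 1677.1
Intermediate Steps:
S = 30 (S = 5*6 = 30)
C = -18
l(B, w) = -1/21 (l(B, w) = 1/(-18 - 3) = 1/(-21) = -1/21)
(41 + l(13, S))² = (41 - 1/21)² = (860/21)² = 739600/441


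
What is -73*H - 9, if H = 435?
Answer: -31764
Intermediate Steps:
-73*H - 9 = -73*435 - 9 = -31755 - 9 = -31764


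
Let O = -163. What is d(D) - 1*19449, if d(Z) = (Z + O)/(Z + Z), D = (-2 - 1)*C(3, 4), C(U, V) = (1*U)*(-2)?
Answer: -700309/36 ≈ -19453.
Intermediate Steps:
C(U, V) = -2*U (C(U, V) = U*(-2) = -2*U)
D = 18 (D = (-2 - 1)*(-2*3) = -3*(-6) = 18)
d(Z) = (-163 + Z)/(2*Z) (d(Z) = (Z - 163)/(Z + Z) = (-163 + Z)/((2*Z)) = (-163 + Z)*(1/(2*Z)) = (-163 + Z)/(2*Z))
d(D) - 1*19449 = (½)*(-163 + 18)/18 - 1*19449 = (½)*(1/18)*(-145) - 19449 = -145/36 - 19449 = -700309/36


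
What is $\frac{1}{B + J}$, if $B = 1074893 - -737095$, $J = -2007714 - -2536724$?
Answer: $\frac{1}{2340998} \approx 4.2717 \cdot 10^{-7}$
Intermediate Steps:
$J = 529010$ ($J = -2007714 + 2536724 = 529010$)
$B = 1811988$ ($B = 1074893 + 737095 = 1811988$)
$\frac{1}{B + J} = \frac{1}{1811988 + 529010} = \frac{1}{2340998}$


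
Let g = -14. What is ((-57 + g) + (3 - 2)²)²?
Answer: 4900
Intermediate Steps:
((-57 + g) + (3 - 2)²)² = ((-57 - 14) + (3 - 2)²)² = (-71 + 1²)² = (-71 + 1)² = (-70)² = 4900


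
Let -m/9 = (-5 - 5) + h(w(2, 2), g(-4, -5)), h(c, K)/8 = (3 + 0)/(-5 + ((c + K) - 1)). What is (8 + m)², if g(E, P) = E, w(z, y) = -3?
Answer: 2220100/169 ≈ 13137.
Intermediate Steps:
h(c, K) = 24/(-6 + K + c) (h(c, K) = 8*((3 + 0)/(-5 + ((c + K) - 1))) = 8*(3/(-5 + ((K + c) - 1))) = 8*(3/(-5 + (-1 + K + c))) = 8*(3/(-6 + K + c)) = 24/(-6 + K + c))
m = 1386/13 (m = -9*((-5 - 5) + 24/(-6 - 4 - 3)) = -9*(-10 + 24/(-13)) = -9*(-10 + 24*(-1/13)) = -9*(-10 - 24/13) = -9*(-154/13) = 1386/13 ≈ 106.62)
(8 + m)² = (8 + 1386/13)² = (1490/13)² = 2220100/169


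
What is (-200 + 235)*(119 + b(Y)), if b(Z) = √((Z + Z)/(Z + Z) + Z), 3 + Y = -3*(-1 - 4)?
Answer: 4165 + 35*√13 ≈ 4291.2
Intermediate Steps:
Y = 12 (Y = -3 - 3*(-1 - 4) = -3 - 3*(-5) = -3 + 15 = 12)
b(Z) = √(1 + Z) (b(Z) = √((2*Z)/((2*Z)) + Z) = √((2*Z)*(1/(2*Z)) + Z) = √(1 + Z))
(-200 + 235)*(119 + b(Y)) = (-200 + 235)*(119 + √(1 + 12)) = 35*(119 + √13) = 4165 + 35*√13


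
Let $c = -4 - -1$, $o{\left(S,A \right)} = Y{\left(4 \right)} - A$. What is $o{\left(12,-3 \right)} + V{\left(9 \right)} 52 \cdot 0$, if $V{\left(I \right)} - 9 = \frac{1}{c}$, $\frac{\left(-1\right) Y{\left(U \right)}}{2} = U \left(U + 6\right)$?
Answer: $-77$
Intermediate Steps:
$Y{\left(U \right)} = - 2 U \left(6 + U\right)$ ($Y{\left(U \right)} = - 2 U \left(U + 6\right) = - 2 U \left(6 + U\right)$)
$o{\left(S,A \right)} = -80 - A$ ($o{\left(S,A \right)} = \left(-2\right) 4 \left(6 + 4\right) - A = \left(-2\right) 4 \cdot 10 - A = -80 - A$)
$c = -3$ ($c = -4 + 1 = -3$)
$V{\left(I \right)} = \frac{26}{3}$ ($V{\left(I \right)} = 9 + \frac{1}{-3} = 9 - \frac{1}{3} = \frac{26}{3}$)
$o{\left(12,-3 \right)} + V{\left(9 \right)} 52 \cdot 0 = \left(-80 - -3\right) + \frac{26 \cdot 52 \cdot 0}{3} = \left(-80 + 3\right) + \frac{26}{3} \cdot 0 = -77 + 0 = -77$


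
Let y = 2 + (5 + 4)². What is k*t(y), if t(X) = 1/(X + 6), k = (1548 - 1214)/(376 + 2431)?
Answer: 334/249823 ≈ 0.0013369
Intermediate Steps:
y = 83 (y = 2 + 9² = 2 + 81 = 83)
k = 334/2807 ≈ 0.11899
t(X) = 1/(6 + X)
k*t(y) = 334/(2807*(6 + 83)) = (334/2807)/89 = (334/2807)*(1/89) = 334/249823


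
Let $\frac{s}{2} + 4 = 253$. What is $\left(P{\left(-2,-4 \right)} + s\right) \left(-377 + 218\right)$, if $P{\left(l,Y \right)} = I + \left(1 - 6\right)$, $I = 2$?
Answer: $-78705$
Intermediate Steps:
$s = 498$ ($s = -8 + 2 \cdot 253 = -8 + 506 = 498$)
$P{\left(l,Y \right)} = -3$ ($P{\left(l,Y \right)} = 2 + \left(1 - 6\right) = 2 - 5 = -3$)
$\left(P{\left(-2,-4 \right)} + s\right) \left(-377 + 218\right) = \left(-3 + 498\right) \left(-377 + 218\right) = 495 \left(-159\right) = -78705$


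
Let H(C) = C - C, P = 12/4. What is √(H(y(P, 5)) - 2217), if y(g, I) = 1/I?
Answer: I*√2217 ≈ 47.085*I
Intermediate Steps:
P = 3 (P = 12*(¼) = 3)
H(C) = 0
√(H(y(P, 5)) - 2217) = √(0 - 2217) = √(-2217) = I*√2217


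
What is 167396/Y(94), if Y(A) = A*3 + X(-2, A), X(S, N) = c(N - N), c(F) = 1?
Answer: 167396/283 ≈ 591.50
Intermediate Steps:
X(S, N) = 1
Y(A) = 1 + 3*A (Y(A) = A*3 + 1 = 3*A + 1 = 1 + 3*A)
167396/Y(94) = 167396/(1 + 3*94) = 167396/(1 + 282) = 167396/283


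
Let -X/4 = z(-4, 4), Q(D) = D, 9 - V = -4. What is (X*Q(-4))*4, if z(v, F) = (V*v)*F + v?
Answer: -13568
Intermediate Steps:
V = 13 (V = 9 - 1*(-4) = 9 + 4 = 13)
z(v, F) = v + 13*F*v (z(v, F) = (13*v)*F + v = 13*F*v + v = v + 13*F*v)
X = 848 (X = -(-16)*(1 + 13*4) = -(-16)*(1 + 52) = -(-16)*53 = -4*(-212) = 848)
(X*Q(-4))*4 = (848*(-4))*4 = -3392*4 = -13568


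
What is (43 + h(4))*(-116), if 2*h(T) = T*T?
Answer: -5916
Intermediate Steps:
h(T) = T**2/2 (h(T) = (T*T)/2 = T**2/2)
(43 + h(4))*(-116) = (43 + (1/2)*4**2)*(-116) = (43 + (1/2)*16)*(-116) = (43 + 8)*(-116) = 51*(-116) = -5916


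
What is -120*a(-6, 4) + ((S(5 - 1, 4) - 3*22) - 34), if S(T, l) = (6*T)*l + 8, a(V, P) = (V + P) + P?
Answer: -236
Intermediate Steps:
a(V, P) = V + 2*P (a(V, P) = (P + V) + P = V + 2*P)
S(T, l) = 8 + 6*T*l (S(T, l) = 6*T*l + 8 = 8 + 6*T*l)
-120*a(-6, 4) + ((S(5 - 1, 4) - 3*22) - 34) = -120*(-6 + 2*4) + (((8 + 6*(5 - 1)*4) - 3*22) - 34) = -120*(-6 + 8) + (((8 + 6*4*4) - 66) - 34) = -120*2 + (((8 + 96) - 66) - 34) = -240 + ((104 - 66) - 34) = -240 + (38 - 34) = -240 + 4 = -236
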